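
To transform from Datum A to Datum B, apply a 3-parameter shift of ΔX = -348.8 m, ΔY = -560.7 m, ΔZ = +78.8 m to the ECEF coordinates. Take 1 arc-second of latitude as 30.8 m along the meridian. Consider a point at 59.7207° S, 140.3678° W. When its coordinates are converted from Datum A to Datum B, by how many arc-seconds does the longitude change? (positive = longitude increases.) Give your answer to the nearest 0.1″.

sin φ = -0.863578, cos φ = 0.504216, sin λ = -0.637857, cos λ = -0.770155.
East component: ΔE = −sin λ·ΔX + cos λ·ΔY = −(-0.637857)(-348.8) + (-0.770155)(-560.7) = 209.34 m.
1° of latitude spans 3600 × 30.80 = 110880 m; at latitude φ, 1° of longitude spans that × cos φ = 55907.4 m, so Δλ = 209.34 / 55907.4 × 3600 = 13.480″.

Δλ = 13.5″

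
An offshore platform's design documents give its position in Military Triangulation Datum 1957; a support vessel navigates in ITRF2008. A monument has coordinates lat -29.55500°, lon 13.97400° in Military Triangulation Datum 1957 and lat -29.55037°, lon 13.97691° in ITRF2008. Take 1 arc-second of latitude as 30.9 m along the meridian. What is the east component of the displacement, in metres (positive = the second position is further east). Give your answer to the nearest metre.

ΔE = 282 m

Δφ = -29.55037° − -29.55500° = +0.00463°; Δλ = 13.97691° − 13.97400° = +0.00291°.
1° of latitude = 3600 × 30.90 = 111240 m.
ΔN = Δφ × 111240 = 515.0 m; ΔE = Δλ × 111240 × cos(-29.55500°) = +0.00291 × 111240 × 0.869883 = 281.6 m.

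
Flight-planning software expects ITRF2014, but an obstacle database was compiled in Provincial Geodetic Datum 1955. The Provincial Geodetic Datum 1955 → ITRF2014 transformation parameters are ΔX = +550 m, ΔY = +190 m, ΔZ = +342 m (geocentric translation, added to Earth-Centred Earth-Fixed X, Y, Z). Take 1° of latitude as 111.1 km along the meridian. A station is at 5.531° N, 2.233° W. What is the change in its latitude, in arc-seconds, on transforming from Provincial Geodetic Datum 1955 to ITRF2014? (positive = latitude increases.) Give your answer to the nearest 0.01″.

Δφ = 9.34″

sin φ = 0.096384, cos φ = 0.995344, sin λ = -0.038963, cos λ = 0.999241.
North component: ΔN = −sin φ cos λ·ΔX − sin φ sin λ·ΔY + cos φ·ΔZ = −(0.096384)(0.999241)(550) − (0.096384)(-0.038963)(190) + (0.995344)(342) = 288.15 m.
1° of latitude spans 111100 m, so Δφ = 288.15 / 111100 × 3600 = 9.337″.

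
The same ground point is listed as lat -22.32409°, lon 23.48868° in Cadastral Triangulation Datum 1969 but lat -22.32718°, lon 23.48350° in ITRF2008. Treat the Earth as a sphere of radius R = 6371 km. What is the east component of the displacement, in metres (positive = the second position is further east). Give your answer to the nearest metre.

ΔE = -533 m

Δφ = -22.32718° − -22.32409° = -0.00309°; Δλ = 23.48350° − 23.48868° = -0.00518°.
1° along a meridian = πR/180 = 111195 m.
ΔN = Δφ × 111195 = -343.6 m; ΔE = Δλ × 111195 × cos(-22.32409°) = -0.00518 × 111195 × 0.925050 = -532.8 m.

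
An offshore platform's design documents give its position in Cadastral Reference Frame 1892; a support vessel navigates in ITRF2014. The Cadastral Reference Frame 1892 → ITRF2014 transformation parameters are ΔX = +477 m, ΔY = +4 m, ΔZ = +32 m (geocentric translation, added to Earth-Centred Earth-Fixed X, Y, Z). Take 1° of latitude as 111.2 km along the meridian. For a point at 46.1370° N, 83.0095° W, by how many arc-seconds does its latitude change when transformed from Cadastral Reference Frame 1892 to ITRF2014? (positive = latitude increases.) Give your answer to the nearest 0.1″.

sin φ = 0.720999, cos φ = 0.692936, sin λ = -0.992566, cos λ = 0.121705.
North component: ΔN = −sin φ cos λ·ΔX − sin φ sin λ·ΔY + cos φ·ΔZ = −(0.720999)(0.121705)(477) − (0.720999)(-0.992566)(4) + (0.692936)(32) = -16.82 m.
1° of latitude spans 111200 m, so Δφ = -16.82 / 111200 × 3600 = -0.545″.

Δφ = -0.5″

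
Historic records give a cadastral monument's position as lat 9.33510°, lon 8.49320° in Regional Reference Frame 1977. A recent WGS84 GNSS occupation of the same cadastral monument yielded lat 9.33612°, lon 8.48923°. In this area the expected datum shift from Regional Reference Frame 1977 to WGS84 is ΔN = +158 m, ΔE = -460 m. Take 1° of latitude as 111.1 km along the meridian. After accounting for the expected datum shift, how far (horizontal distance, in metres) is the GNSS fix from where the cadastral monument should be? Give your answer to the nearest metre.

Observed coordinate differences: Δφ = +0.00102°, Δλ = -0.00397°.
Converting to metres (1° lat = 111100 m, cos φ = 0.986757): observed ΔN = 113.3 m, observed ΔE = -435.2 m.
Subtracting the expected shift leaves a residual of 113.3 − (158) = -44.7 m north and -435.2 − (-460) = 24.8 m east.
Residual distance = √((-44.7)² + 24.8²) = 51.1 m.

51 m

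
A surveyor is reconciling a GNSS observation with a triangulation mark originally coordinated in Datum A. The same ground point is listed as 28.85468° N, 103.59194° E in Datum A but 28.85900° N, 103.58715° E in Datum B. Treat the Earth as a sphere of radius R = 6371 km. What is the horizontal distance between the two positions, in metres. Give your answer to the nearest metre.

Δφ = 28.85900° − 28.85468° = +0.00432°; Δλ = 103.58715° − 103.59194° = -0.00479°.
1° along a meridian = πR/180 = 111195 m.
ΔN = Δφ × 111195 = 480.4 m; ΔE = Δλ × 111195 × cos(28.85468°) = -0.00479 × 111195 × 0.875847 = -466.5 m.
Distance = √(ΔE² + ΔN²) = √((-466.5)² + 480.4²) = 669.6 m.

670 m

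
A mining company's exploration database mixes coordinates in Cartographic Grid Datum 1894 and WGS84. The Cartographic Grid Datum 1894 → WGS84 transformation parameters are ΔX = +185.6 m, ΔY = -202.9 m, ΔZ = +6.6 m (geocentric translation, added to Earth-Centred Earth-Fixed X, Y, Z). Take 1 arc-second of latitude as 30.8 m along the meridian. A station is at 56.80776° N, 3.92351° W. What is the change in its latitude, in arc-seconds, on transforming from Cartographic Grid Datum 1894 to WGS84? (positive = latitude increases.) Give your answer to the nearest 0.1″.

Δφ = -5.3″

sin φ = 0.836838, cos φ = 0.547450, sin λ = -0.068425, cos λ = 0.997656.
North component: ΔN = −sin φ cos λ·ΔX − sin φ sin λ·ΔY + cos φ·ΔZ = −(0.836838)(0.997656)(185.6) − (0.836838)(-0.068425)(-202.9) + (0.547450)(6.6) = -162.96 m.
1° of latitude spans 3600 × 30.80 = 110880 m, so Δφ = -162.96 / 110880 × 3600 = -5.291″.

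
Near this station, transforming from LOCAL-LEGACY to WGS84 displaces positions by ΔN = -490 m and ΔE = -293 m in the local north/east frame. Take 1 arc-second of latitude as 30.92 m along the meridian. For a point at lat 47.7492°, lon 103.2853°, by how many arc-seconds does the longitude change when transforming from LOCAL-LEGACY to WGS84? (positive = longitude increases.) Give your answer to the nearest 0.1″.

At latitude 47.7492°, cos φ = 0.672377.
1″ of longitude at this latitude = 30.92 × cos φ = 20.7899 m, so Δλ = -293.0 / 20.7899 = -14.093″.

Δλ = -14.1″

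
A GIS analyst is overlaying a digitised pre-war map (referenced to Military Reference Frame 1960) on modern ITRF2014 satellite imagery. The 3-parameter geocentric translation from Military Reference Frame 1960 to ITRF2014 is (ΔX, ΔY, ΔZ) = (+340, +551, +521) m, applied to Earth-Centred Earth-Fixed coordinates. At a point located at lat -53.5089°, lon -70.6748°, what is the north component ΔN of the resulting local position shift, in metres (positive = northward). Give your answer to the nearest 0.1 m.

ΔN = -17.7 m

At φ = -53.5089°, λ = -70.6748°: sin φ = -0.803949, cos φ = 0.594698, sin λ = -0.943655, cos λ = 0.330929.
ΔN = −sin φ cos λ·ΔX − sin φ sin λ·ΔY + cos φ·ΔZ = −(-0.803949)(0.330929)(340) − (-0.803949)(-0.943655)(551) + (0.594698)(521) = -17.72 m.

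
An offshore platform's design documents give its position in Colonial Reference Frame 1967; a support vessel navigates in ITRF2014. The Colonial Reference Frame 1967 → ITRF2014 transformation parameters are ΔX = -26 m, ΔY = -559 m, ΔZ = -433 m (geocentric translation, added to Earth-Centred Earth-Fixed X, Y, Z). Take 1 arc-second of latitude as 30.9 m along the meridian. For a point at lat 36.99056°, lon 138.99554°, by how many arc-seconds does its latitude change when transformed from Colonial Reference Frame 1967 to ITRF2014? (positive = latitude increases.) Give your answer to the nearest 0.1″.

sin φ = 0.601683, cos φ = 0.798735, sin λ = 0.656118, cos λ = -0.754659.
North component: ΔN = −sin φ cos λ·ΔX − sin φ sin λ·ΔY + cos φ·ΔZ = −(0.601683)(-0.754659)(-26) − (0.601683)(0.656118)(-559) + (0.798735)(-433) = -136.98 m.
1° of latitude spans 3600 × 30.90 = 111240 m, so Δφ = -136.98 / 111240 × 3600 = -4.433″.

Δφ = -4.4″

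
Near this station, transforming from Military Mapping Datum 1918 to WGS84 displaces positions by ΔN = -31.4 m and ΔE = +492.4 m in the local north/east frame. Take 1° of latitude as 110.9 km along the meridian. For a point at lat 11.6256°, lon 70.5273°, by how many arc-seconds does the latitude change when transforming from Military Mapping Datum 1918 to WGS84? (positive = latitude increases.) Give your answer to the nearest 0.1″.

1° of latitude = 110.9 km, so Δφ = -31.4 / 110900 = -0.0002831° = -1.019″.

Δφ = -1.0″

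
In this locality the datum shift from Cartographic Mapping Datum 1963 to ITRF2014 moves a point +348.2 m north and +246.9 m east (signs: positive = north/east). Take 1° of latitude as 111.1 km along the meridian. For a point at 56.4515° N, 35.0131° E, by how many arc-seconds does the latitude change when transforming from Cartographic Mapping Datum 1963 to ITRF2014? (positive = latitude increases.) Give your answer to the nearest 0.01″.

1° of latitude = 111.1 km, so Δφ = 348.2 / 111100 = 0.0031341° = 11.283″.

Δφ = 11.28″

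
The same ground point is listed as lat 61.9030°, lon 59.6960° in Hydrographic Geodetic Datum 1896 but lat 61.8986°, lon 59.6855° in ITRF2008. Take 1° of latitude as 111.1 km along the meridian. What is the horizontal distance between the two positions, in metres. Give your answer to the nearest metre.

735 m

Δφ = 61.8986° − 61.9030° = -0.0044°; Δλ = 59.6855° − 59.6960° = -0.0105°.
ΔN = Δφ × 111100 = -488.8 m; ΔE = Δλ × 111100 × cos(61.9030°) = -0.0105 × 111100 × 0.470966 = -549.4 m.
Distance = √(ΔE² + ΔN²) = √((-549.4)² + (-488.8)²) = 735.4 m.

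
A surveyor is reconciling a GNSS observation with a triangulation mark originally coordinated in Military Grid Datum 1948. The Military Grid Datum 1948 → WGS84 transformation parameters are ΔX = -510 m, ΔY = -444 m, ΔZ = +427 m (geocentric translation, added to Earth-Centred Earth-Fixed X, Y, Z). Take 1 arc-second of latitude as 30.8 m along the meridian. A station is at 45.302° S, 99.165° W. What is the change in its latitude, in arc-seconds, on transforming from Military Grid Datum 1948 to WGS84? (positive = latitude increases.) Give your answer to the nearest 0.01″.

Δφ = 21.74″

sin φ = -0.710824, cos φ = 0.703370, sin λ = -0.987234, cos λ = -0.159278.
North component: ΔN = −sin φ cos λ·ΔX − sin φ sin λ·ΔY + cos φ·ΔZ = −(-0.710824)(-0.159278)(-510) − (-0.710824)(-0.987234)(-444) + (0.703370)(427) = 669.66 m.
1° of latitude spans 3600 × 30.80 = 110880 m, so Δφ = 669.66 / 110880 × 3600 = 21.742″.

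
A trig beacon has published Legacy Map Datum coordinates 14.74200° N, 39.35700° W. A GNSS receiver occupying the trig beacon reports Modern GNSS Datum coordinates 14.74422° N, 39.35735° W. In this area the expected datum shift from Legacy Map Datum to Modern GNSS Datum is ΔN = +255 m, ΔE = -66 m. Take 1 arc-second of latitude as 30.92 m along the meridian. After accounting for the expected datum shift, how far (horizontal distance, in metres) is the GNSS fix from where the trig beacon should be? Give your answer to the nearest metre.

29 m

Observed coordinate differences: Δφ = +0.00222°, Δλ = -0.00035°.
Converting to metres (1° lat = 111312 m, cos φ = 0.967081): observed ΔN = 247.1 m, observed ΔE = -37.7 m.
Subtracting the expected shift leaves a residual of 247.1 − (255) = -7.9 m north and -37.7 − (-66) = 28.3 m east.
Residual distance = √((-7.9)² + 28.3²) = 29.4 m.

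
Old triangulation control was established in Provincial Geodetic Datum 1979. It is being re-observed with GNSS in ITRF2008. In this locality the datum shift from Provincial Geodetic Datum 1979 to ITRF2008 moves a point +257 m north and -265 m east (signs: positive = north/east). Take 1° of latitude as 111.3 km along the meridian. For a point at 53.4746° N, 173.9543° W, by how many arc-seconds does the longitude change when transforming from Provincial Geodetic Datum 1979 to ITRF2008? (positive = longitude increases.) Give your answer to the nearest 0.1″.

Δλ = -14.4″

At latitude 53.4746°, cos φ = 0.595179.
1° of longitude at this latitude = 111.3 × cos φ = 66.24 km, so Δλ = -265.0 / 66243.4 = -0.0040004° = -14.401″.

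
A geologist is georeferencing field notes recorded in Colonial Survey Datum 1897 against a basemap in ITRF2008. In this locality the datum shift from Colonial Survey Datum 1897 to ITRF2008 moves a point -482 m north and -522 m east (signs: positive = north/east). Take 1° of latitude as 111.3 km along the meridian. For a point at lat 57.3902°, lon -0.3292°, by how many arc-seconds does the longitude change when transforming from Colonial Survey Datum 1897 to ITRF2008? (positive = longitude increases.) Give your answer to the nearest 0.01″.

At latitude 57.3902°, cos φ = 0.538915.
1° of longitude at this latitude = 111.3 × cos φ = 59.98 km, so Δλ = -522.0 / 59981.2 = -0.0087027° = -31.330″.

Δλ = -31.33″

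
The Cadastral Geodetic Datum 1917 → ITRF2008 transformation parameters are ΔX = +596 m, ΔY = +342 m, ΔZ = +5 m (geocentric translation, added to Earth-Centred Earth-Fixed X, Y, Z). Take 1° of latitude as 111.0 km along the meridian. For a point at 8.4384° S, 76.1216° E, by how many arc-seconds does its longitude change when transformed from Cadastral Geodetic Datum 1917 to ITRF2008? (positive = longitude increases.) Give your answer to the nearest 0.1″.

Δλ = -16.3″

sin φ = -0.146746, cos φ = 0.989174, sin λ = 0.970807, cos λ = 0.239862.
East component: ΔE = −sin λ·ΔX + cos λ·ΔY = −(0.970807)(596) + (0.239862)(342) = -496.57 m.
1° of latitude spans 111000 m; at latitude φ, 1° of longitude spans that × cos φ = 109798.3 m, so Δλ = -496.57 / 109798.3 × 3600 = -16.281″.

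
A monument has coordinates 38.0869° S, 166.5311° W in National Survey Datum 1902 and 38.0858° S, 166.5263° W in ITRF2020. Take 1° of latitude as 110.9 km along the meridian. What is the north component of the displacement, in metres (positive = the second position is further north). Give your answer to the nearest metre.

Δφ = -38.0858° − -38.0869° = +0.0011°; Δλ = -166.5263° − -166.5311° = +0.0048°.
ΔN = Δφ × 110900 = 122.0 m; ΔE = Δλ × 110900 × cos(-38.0869°) = +0.0048 × 110900 × 0.787076 = 419.0 m.

ΔN = 122 m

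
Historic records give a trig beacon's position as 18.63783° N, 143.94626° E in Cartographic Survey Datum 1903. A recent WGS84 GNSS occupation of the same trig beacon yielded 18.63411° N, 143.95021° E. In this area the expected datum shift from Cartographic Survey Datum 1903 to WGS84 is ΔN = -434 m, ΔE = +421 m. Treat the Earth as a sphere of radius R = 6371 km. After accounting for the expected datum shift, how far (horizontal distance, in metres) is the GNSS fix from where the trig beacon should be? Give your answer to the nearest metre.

21 m

Observed coordinate differences: Δφ = -0.00372°, Δλ = +0.00395°.
Converting to metres (1° lat = 111195 m, cos φ = 0.947558): observed ΔN = -413.6 m, observed ΔE = 416.2 m.
Subtracting the expected shift leaves a residual of -413.6 − (-434) = 20.4 m north and 416.2 − (421) = -4.8 m east.
Residual distance = √(20.4² + (-4.8)²) = 20.9 m.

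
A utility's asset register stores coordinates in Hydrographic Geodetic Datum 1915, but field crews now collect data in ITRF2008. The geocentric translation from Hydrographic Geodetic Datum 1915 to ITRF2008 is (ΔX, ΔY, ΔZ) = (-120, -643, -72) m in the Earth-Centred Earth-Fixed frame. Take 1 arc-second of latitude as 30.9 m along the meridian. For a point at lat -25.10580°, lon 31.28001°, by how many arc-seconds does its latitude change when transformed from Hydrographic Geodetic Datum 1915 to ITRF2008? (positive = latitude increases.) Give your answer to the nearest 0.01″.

Δφ = -8.10″

sin φ = -0.424291, cos φ = 0.905526, sin λ = 0.519221, cos λ = 0.854640.
North component: ΔN = −sin φ cos λ·ΔX − sin φ sin λ·ΔY + cos φ·ΔZ = −(-0.424291)(0.854640)(-120) − (-0.424291)(0.519221)(-643) + (0.905526)(-72) = -250.37 m.
1° of latitude spans 3600 × 30.90 = 111240 m, so Δφ = -250.37 / 111240 × 3600 = -8.102″.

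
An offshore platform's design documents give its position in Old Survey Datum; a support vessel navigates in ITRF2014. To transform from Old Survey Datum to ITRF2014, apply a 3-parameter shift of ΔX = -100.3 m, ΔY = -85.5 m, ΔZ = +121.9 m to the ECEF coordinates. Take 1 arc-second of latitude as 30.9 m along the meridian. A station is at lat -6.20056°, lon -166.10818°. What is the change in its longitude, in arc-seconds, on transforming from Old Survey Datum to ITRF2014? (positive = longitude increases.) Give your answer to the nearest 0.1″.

sin φ = -0.108009, cos φ = 0.994150, sin λ = -0.240089, cos λ = -0.970751.
East component: ΔE = −sin λ·ΔX + cos λ·ΔY = −(-0.240089)(-100.3) + (-0.970751)(-85.5) = 58.92 m.
1° of latitude spans 3600 × 30.90 = 111240 m; at latitude φ, 1° of longitude spans that × cos φ = 110589.2 m, so Δλ = 58.92 / 110589.2 × 3600 = 1.918″.

Δλ = 1.9″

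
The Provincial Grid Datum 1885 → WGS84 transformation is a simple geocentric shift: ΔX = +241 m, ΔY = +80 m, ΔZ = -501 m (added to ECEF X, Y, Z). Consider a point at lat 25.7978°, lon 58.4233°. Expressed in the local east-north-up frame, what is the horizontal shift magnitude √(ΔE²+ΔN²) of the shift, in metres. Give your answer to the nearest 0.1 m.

At φ = 25.7978°, λ = 58.4233°: sin φ = 0.435197, cos φ = 0.900335, sin λ = 0.851940, cos λ = 0.523639.
ΔE = −sin λ·ΔX + cos λ·ΔY = −(0.851940)·(241) + (0.523639)·(80) = -163.43 m.
ΔN = −sin φ cos λ·ΔX − sin φ sin λ·ΔY + cos φ·ΔZ = −(0.435197)(0.523639)(241) − (0.435197)(0.851940)(80) + (0.900335)(-501) = -535.65 m.
Horizontal magnitude = √(ΔE² + ΔN²) = √((-163.43)² + (-535.65)²) = 560.03 m.

560.0 m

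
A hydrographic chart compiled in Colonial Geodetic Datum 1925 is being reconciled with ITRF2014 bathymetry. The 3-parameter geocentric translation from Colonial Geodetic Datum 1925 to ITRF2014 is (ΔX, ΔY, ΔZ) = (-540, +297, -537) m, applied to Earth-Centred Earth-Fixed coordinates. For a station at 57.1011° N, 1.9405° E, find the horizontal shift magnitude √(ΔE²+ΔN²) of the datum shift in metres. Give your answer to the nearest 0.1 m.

At φ = 57.1011°, λ = 1.9405°: sin φ = 0.839630, cos φ = 0.543158, sin λ = 0.033862, cos λ = 0.999427.
ΔE = −sin λ·ΔX + cos λ·ΔY = −(0.033862)·(-540) + (0.999427)·(297) = 315.11 m.
ΔN = −sin φ cos λ·ΔX − sin φ sin λ·ΔY + cos φ·ΔZ = −(0.839630)(0.999427)(-540) − (0.839630)(0.033862)(297) + (0.543158)(-537) = 153.02 m.
Horizontal magnitude = √(ΔE² + ΔN²) = √(315.11² + 153.02²) = 350.30 m.

350.3 m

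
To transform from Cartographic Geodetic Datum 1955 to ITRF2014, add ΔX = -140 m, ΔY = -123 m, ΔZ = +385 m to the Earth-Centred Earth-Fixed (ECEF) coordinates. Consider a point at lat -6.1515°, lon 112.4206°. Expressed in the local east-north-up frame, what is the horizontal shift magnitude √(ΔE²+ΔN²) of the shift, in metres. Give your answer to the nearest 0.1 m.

415.6 m

The local east axis at (φ, λ) is (−sin λ, cos λ, 0), so ΔE = −sin(112.4206°)·(-140) + cos(112.4206°)·(-123) = 176.33 m.
The local north axis is (−sin φ cos λ, −sin φ sin λ, cos φ), giving ΔN = 5.722 − 12.184 + 382.783 = 376.32 m.
Horizontal magnitude = √(ΔE² + ΔN²) = √(176.33² + 376.32²) = 415.58 m.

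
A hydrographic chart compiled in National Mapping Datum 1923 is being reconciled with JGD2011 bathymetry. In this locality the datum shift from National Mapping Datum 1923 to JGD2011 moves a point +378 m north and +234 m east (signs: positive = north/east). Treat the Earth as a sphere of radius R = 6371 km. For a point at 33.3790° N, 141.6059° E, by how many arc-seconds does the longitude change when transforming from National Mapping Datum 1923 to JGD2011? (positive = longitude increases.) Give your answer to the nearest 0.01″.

Δλ = 9.07″

At latitude 33.3790°, cos φ = 0.835050.
One radian of longitude at latitude φ spans R cos φ, so Δλ = ΔE / (R cos φ) = 234.0 / (6371000 × 0.835050) = 4.3984e-05 rad = 9.072″.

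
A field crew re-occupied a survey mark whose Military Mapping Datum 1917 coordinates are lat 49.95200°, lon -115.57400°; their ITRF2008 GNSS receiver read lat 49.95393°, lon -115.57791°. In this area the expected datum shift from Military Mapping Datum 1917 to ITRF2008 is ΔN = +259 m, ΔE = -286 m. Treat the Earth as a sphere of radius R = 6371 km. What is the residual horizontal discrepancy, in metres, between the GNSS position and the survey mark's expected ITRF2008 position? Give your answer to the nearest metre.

45 m

Observed coordinate differences: Δφ = +0.00193°, Δλ = -0.00391°.
Converting to metres (1° lat = 111195 m, cos φ = 0.643429): observed ΔN = 214.6 m, observed ΔE = -279.7 m.
Subtracting the expected shift leaves a residual of 214.6 − (259) = -44.4 m north and -279.7 − (-286) = 6.3 m east.
Residual distance = √((-44.4)² + 6.3²) = 44.8 m.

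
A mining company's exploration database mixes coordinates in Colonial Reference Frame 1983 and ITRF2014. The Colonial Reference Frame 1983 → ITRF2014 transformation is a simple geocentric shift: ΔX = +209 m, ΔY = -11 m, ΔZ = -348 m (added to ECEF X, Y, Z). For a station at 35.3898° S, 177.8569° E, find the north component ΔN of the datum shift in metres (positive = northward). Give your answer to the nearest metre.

ΔN = -405 m

The local north axis is (−sin φ cos λ, −sin φ sin λ, cos φ), giving ΔN = -120.955 − 0.238 − 283.700 = -404.89 m.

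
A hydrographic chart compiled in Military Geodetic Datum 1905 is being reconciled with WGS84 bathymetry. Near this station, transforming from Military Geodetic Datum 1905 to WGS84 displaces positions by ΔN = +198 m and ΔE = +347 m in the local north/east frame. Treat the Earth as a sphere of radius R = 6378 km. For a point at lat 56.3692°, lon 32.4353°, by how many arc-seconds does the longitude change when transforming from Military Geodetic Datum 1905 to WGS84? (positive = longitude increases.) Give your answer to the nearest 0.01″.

At latitude 56.3692°, cos φ = 0.553839.
One radian of longitude at latitude φ spans R cos φ, so Δλ = ΔE / (R cos φ) = 347.0 / (6378000 × 0.553839) = 9.8234e-05 rad = 20.262″.

Δλ = 20.26″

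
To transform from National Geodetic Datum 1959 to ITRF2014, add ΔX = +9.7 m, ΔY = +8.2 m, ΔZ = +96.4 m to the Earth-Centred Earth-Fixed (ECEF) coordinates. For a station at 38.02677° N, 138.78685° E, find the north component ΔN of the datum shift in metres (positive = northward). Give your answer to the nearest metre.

ΔN = 77 m

The local north axis is (−sin φ cos λ, −sin φ sin λ, cos φ), giving ΔN = 4.495 − 3.328 + 75.936 = 77.10 m.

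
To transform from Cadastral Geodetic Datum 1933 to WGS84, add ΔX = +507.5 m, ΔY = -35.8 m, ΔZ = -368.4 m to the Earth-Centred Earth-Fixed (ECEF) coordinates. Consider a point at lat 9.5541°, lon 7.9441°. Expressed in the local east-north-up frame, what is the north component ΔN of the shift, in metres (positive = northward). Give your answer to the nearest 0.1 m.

At φ = 9.5541°, λ = 7.9441°: sin φ = 0.165979, cos φ = 0.986129, sin λ = 0.138207, cos λ = 0.990403.
ΔN = −sin φ cos λ·ΔX − sin φ sin λ·ΔY + cos φ·ΔZ = −(0.165979)(0.990403)(507.5) − (0.165979)(0.138207)(-35.8) + (0.986129)(-368.4) = -445.89 m.

ΔN = -445.9 m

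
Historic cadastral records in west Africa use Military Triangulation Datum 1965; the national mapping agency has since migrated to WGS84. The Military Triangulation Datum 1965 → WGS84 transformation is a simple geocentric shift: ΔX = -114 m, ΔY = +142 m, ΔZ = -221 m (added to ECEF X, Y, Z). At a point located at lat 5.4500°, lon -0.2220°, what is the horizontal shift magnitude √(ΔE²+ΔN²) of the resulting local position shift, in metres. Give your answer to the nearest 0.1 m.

252.5 m

The local east axis at (φ, λ) is (−sin λ, cos λ, 0), so ΔE = −sin(-0.2220°)·(-114) + cos(-0.2220°)·142 = 141.56 m.
The local north axis is (−sin φ cos λ, −sin φ sin λ, cos φ), giving ΔN = 10.827 + 0.052 − 220.001 = -209.12 m.
Horizontal magnitude = √(ΔE² + ΔN²) = √(141.56² + (-209.12)²) = 252.53 m.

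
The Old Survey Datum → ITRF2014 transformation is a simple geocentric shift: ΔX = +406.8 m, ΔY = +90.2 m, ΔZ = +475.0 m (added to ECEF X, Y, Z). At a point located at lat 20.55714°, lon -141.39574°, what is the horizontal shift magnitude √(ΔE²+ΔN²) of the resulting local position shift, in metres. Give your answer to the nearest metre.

The local east axis at (φ, λ) is (−sin λ, cos λ, 0), so ΔE = −sin(-141.39574°)·406.8 + cos(-141.39574°)·90.2 = 183.33 m.
The local north axis is (−sin φ cos λ, −sin φ sin λ, cos φ), giving ΔN = 111.629 + 19.762 + 444.753 = 576.14 m.
Horizontal magnitude = √(ΔE² + ΔN²) = √(183.33² + 576.14²) = 604.61 m.

605 m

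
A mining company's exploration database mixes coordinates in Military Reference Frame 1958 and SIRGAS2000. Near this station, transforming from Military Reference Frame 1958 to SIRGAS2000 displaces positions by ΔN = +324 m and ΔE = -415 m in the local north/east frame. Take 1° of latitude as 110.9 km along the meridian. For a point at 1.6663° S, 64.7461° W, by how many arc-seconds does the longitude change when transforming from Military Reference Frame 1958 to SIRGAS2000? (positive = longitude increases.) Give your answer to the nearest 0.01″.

Δλ = -13.48″

At latitude -1.6663°, cos φ = 0.999577.
1° of longitude at this latitude = 110.9 × cos φ = 110.85 km, so Δλ = -415.0 / 110853.1 = -0.0037437° = -13.477″.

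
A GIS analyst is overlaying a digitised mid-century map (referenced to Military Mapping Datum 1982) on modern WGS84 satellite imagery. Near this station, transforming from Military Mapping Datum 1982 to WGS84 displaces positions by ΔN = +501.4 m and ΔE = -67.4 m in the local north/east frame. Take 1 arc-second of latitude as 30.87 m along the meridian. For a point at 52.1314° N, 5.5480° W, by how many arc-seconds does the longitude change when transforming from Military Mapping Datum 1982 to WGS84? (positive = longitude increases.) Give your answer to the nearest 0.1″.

At latitude 52.1314°, cos φ = 0.613853.
1″ of longitude at this latitude = 30.87 × cos φ = 18.9496 m, so Δλ = -67.4 / 18.9496 = -3.557″.

Δλ = -3.6″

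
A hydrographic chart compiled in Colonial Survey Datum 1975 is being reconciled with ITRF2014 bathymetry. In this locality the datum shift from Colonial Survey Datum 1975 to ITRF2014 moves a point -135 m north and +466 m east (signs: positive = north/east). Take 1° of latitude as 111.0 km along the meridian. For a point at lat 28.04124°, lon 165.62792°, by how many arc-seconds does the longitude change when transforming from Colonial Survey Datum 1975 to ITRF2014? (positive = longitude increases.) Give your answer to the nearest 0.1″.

Δλ = 17.1″

At latitude 28.04124°, cos φ = 0.882609.
1° of longitude at this latitude = 111.0 × cos φ = 97.97 km, so Δλ = 466.0 / 97969.6 = 0.0047566° = 17.124″.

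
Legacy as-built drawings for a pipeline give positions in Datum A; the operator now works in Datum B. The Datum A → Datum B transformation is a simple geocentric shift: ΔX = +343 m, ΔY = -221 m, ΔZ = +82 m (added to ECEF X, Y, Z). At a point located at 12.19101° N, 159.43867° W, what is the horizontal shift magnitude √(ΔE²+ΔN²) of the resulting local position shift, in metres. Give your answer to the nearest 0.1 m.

352.8 m

At φ = 12.19101°, λ = -159.43867°: sin φ = 0.211171, cos φ = 0.977449, sin λ = -0.351210, cos λ = -0.936297.
ΔE = −sin λ·ΔX + cos λ·ΔY = −(-0.351210)·(343) + (-0.936297)·(-221) = 327.39 m.
ΔN = −sin φ cos λ·ΔX − sin φ sin λ·ΔY + cos φ·ΔZ = −(0.211171)(-0.936297)(343) − (0.211171)(-0.351210)(-221) + (0.977449)(82) = 131.58 m.
Horizontal magnitude = √(ΔE² + ΔN²) = √(327.39² + 131.58²) = 352.84 m.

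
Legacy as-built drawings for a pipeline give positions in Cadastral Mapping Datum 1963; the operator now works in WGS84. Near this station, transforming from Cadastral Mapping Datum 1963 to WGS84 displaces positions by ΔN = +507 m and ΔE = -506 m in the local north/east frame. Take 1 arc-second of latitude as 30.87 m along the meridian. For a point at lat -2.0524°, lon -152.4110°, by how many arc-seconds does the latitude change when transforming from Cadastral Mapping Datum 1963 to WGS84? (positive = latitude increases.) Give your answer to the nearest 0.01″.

1″ of latitude = 30.87 m, so Δφ = 507.0 / 30.87 = 16.424″.

Δφ = 16.42″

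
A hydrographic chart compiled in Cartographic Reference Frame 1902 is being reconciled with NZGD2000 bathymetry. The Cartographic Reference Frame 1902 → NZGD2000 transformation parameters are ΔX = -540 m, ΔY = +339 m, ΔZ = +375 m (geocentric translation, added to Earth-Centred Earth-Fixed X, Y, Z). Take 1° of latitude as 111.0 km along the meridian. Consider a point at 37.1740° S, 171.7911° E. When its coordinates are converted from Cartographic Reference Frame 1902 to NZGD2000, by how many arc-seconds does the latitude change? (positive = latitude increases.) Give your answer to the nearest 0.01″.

sin φ = -0.604238, cos φ = 0.796804, sin λ = 0.142783, cos λ = -0.989754.
North component: ΔN = −sin φ cos λ·ΔX − sin φ sin λ·ΔY + cos φ·ΔZ = −(-0.604238)(-0.989754)(-540) − (-0.604238)(0.142783)(339) + (0.796804)(375) = 650.99 m.
1° of latitude spans 111000 m, so Δφ = 650.99 / 111000 × 3600 = 21.113″.

Δφ = 21.11″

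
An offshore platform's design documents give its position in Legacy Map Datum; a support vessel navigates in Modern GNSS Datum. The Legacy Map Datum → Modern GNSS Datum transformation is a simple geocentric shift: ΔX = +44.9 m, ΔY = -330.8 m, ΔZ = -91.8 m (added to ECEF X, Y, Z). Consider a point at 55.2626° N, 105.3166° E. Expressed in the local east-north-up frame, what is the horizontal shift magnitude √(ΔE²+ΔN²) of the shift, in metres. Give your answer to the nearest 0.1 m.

224.0 m

At φ = 55.2626°, λ = 105.3166°: sin φ = 0.821772, cos φ = 0.569816, sin λ = 0.964481, cos λ = -0.264152.
ΔE = −sin λ·ΔX + cos λ·ΔY = −(0.964481)·(44.9) + (-0.264152)·(-330.8) = 44.08 m.
ΔN = −sin φ cos λ·ΔX − sin φ sin λ·ΔY + cos φ·ΔZ = −(0.821772)(-0.264152)(44.9) − (0.821772)(0.964481)(-330.8) + (0.569816)(-91.8) = 219.62 m.
Horizontal magnitude = √(ΔE² + ΔN²) = √(44.08² + 219.62²) = 224.00 m.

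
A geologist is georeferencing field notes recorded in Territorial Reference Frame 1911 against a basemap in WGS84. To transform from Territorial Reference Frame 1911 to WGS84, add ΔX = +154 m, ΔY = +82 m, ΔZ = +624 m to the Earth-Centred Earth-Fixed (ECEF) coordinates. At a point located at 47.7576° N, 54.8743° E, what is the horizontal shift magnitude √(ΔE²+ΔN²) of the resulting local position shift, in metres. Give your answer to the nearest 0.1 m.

314.3 m

The local east axis at (φ, λ) is (−sin λ, cos λ, 0), so ΔE = −sin(54.8743°)·154 + cos(54.8743°)·82 = -78.77 m.
The local north axis is (−sin φ cos λ, −sin φ sin λ, cos φ), giving ΔN = -65.597 − 49.650 + 419.496 = 304.25 m.
Horizontal magnitude = √(ΔE² + ΔN²) = √((-78.77)² + 304.25²) = 314.28 m.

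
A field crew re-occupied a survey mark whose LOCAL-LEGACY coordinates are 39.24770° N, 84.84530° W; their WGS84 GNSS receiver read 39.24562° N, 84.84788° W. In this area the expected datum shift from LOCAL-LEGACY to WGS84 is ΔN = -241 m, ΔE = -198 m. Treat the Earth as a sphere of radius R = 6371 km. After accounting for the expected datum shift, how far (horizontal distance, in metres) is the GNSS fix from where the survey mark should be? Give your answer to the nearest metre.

Observed coordinate differences: Δφ = -0.00208°, Δλ = -0.00258°.
Converting to metres (1° lat = 111195 m, cos φ = 0.774418): observed ΔN = -231.3 m, observed ΔE = -222.2 m.
Subtracting the expected shift leaves a residual of -231.3 − (-241) = 9.7 m north and -222.2 − (-198) = -24.2 m east.
Residual distance = √(9.7² + (-24.2)²) = 26.0 m.

26 m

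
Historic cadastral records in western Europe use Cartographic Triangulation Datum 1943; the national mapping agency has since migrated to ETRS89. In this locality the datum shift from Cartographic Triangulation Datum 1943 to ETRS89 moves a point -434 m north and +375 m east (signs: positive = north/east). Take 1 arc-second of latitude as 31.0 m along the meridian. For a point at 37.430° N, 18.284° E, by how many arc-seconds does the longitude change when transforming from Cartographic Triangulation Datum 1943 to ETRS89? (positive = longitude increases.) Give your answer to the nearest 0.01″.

Δλ = 15.23″

At latitude 37.430°, cos φ = 0.794096.
1″ of longitude at this latitude = 31.00 × cos φ = 24.6170 m, so Δλ = 375.0 / 24.6170 = 15.233″.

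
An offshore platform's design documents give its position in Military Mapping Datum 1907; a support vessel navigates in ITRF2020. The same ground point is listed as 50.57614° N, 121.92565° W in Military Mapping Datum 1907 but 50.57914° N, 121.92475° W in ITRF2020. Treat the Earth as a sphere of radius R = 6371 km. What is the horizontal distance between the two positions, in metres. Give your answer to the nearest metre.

Δφ = 50.57914° − 50.57614° = +0.00300°; Δλ = -121.92475° − -121.92565° = +0.00090°.
1° along a meridian = πR/180 = 111195 m.
ΔN = Δφ × 111195 = 333.6 m; ΔE = Δλ × 111195 × cos(50.57614°) = +0.00090 × 111195 × 0.635052 = 63.6 m.
Distance = √(ΔE² + ΔN²) = √(63.6² + 333.6²) = 339.6 m.

340 m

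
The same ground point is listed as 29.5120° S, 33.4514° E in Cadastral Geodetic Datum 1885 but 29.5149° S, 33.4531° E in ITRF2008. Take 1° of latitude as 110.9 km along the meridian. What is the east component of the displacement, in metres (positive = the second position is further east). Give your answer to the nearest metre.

ΔE = 164 m

Δφ = -29.5149° − -29.5120° = -0.0029°; Δλ = 33.4531° − 33.4514° = +0.0017°.
ΔN = Δφ × 110900 = -321.6 m; ΔE = Δλ × 110900 × cos(-29.5120°) = +0.0017 × 110900 × 0.870253 = 164.1 m.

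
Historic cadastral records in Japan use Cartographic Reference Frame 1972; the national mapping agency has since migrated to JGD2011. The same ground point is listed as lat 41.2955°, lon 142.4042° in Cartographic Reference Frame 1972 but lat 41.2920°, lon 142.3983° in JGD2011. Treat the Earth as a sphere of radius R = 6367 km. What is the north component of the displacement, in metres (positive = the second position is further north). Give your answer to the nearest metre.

ΔN = -389 m

Δφ = 41.2920° − 41.2955° = -0.0035°; Δλ = 142.3983° − 142.4042° = -0.0059°.
1° along a meridian = πR/180 = 111125 m.
ΔN = Δφ × 111125 = -388.9 m; ΔE = Δλ × 111125 × cos(41.2955°) = -0.0059 × 111125 × 0.751316 = -492.6 m.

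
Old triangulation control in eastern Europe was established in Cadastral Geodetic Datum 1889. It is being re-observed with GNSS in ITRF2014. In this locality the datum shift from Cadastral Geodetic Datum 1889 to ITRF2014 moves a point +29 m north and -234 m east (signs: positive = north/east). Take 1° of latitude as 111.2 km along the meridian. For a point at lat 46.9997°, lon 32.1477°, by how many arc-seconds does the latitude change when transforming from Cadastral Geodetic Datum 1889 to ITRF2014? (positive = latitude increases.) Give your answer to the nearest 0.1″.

1° of latitude = 111.2 km, so Δφ = 29.0 / 111200 = 0.0002608° = 0.939″.

Δφ = 0.9″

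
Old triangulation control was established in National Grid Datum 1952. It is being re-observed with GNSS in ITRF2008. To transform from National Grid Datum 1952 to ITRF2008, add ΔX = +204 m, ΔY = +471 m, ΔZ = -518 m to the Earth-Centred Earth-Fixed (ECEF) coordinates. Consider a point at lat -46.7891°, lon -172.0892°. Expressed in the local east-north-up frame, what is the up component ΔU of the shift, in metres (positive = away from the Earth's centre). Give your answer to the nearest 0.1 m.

ΔU = 194.8 m

At φ = -46.7891°, λ = -172.0892°: sin φ = -0.728838, cos φ = 0.684686, sin λ = -0.137631, cos λ = -0.990484.
ΔU = cos φ cos λ·ΔX + cos φ sin λ·ΔY + sin φ·ΔZ = (0.684686)(-0.990484)(204) + (0.684686)(-0.137631)(471) + (-0.728838)(-518) = 194.81 m.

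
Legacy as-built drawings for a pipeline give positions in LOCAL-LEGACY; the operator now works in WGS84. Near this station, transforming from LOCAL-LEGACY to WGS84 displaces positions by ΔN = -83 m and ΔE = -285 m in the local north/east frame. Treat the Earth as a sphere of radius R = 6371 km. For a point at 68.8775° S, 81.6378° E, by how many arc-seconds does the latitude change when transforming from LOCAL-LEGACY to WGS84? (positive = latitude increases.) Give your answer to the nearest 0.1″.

On a sphere of radius R, 1 rad of latitude = R, so Δφ = ΔN / R = -83.0 / 6371000 = -1.3028e-05 rad = -2.687″.

Δφ = -2.7″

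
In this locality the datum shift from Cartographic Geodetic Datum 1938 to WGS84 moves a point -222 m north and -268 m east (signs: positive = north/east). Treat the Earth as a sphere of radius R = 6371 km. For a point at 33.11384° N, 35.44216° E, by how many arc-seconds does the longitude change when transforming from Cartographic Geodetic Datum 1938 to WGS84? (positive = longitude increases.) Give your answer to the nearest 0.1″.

At latitude 33.11384°, cos φ = 0.837587.
One radian of longitude at latitude φ spans R cos φ, so Δλ = ΔE / (R cos φ) = -268.0 / (6371000 × 0.837587) = -5.0222e-05 rad = -10.359″.

Δλ = -10.4″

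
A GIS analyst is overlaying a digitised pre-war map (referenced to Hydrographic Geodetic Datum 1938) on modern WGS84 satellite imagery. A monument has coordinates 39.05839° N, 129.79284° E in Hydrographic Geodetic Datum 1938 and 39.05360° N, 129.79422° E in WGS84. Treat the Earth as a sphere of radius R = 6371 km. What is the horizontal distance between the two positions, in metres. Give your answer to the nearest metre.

546 m

Δφ = 39.05360° − 39.05839° = -0.00479°; Δλ = 129.79422° − 129.79284° = +0.00138°.
1° along a meridian = πR/180 = 111195 m.
ΔN = Δφ × 111195 = -532.6 m; ΔE = Δλ × 111195 × cos(39.05839°) = +0.00138 × 111195 × 0.776504 = 119.2 m.
Distance = √(ΔE² + ΔN²) = √(119.2² + (-532.6)²) = 545.8 m.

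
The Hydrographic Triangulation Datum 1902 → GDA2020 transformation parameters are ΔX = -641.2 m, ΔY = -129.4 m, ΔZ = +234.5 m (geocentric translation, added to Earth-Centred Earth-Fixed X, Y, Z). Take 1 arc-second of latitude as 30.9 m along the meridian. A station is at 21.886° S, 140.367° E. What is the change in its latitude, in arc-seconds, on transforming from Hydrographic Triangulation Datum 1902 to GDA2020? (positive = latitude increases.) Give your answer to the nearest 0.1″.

sin φ = -0.372761, cos φ = 0.927927, sin λ = 0.637868, cos λ = -0.770146.
North component: ΔN = −sin φ cos λ·ΔX − sin φ sin λ·ΔY + cos φ·ΔZ = −(-0.372761)(-0.770146)(-641.2) − (-0.372761)(0.637868)(-129.4) + (0.927927)(234.5) = 370.91 m.
1° of latitude spans 3600 × 30.90 = 111240 m, so Δφ = 370.91 / 111240 × 3600 = 12.003″.

Δφ = 12.0″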